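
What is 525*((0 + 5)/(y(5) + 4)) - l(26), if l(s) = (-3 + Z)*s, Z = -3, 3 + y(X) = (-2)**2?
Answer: 681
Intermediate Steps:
y(X) = 1 (y(X) = -3 + (-2)**2 = -3 + 4 = 1)
l(s) = -6*s (l(s) = (-3 - 3)*s = -6*s)
525*((0 + 5)/(y(5) + 4)) - l(26) = 525*((0 + 5)/(1 + 4)) - (-6)*26 = 525*(5/5) - 1*(-156) = 525*(5*(1/5)) + 156 = 525*1 + 156 = 525 + 156 = 681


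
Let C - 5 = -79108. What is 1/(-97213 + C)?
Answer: -1/176316 ≈ -5.6716e-6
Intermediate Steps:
C = -79103 (C = 5 - 79108 = -79103)
1/(-97213 + C) = 1/(-97213 - 79103) = 1/(-176316) = -1/176316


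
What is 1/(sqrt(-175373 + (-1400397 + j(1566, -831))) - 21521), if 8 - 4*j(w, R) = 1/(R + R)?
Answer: -143071608/3089519781431 - 2*I*sqrt(17410622811906)/3089519781431 ≈ -4.6309e-5 - 2.7011e-6*I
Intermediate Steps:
j(w, R) = 2 - 1/(8*R) (j(w, R) = 2 - 1/(4*(R + R)) = 2 - 1/(2*R)/4 = 2 - 1/(8*R))
1/(sqrt(-175373 + (-1400397 + j(1566, -831))) - 21521) = 1/(sqrt(-175373 + (-1400397 + (2 - 1/8/(-831)))) - 21521) = 1/(sqrt(-175373 + (-1400397 + (2 - 1/8*(-1/831)))) - 21521) = 1/(sqrt(-175373 + (-1400397 + (2 + 1/6648))) - 21521) = 1/(sqrt(-175373 + (-1400397 + 13297/6648)) - 21521) = 1/(sqrt(-175373 - 9309825959/6648) - 21521) = 1/(sqrt(-10475705663/6648) - 21521) = 1/(I*sqrt(17410622811906)/3324 - 21521) = 1/(-21521 + I*sqrt(17410622811906)/3324)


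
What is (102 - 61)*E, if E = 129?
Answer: 5289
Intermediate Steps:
(102 - 61)*E = (102 - 61)*129 = 41*129 = 5289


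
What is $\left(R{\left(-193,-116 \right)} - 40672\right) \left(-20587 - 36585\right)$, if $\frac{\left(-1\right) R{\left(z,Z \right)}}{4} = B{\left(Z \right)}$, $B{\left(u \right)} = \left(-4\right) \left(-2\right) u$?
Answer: $2113077120$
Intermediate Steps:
$B{\left(u \right)} = 8 u$
$R{\left(z,Z \right)} = - 32 Z$ ($R{\left(z,Z \right)} = - 4 \cdot 8 Z = - 32 Z$)
$\left(R{\left(-193,-116 \right)} - 40672\right) \left(-20587 - 36585\right) = \left(\left(-32\right) \left(-116\right) - 40672\right) \left(-20587 - 36585\right) = \left(3712 - 40672\right) \left(-57172\right) = \left(-36960\right) \left(-57172\right) = 2113077120$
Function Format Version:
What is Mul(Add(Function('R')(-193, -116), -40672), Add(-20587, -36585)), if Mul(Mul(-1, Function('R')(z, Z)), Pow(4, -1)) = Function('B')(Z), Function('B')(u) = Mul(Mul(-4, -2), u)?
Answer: 2113077120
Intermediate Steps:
Function('B')(u) = Mul(8, u)
Function('R')(z, Z) = Mul(-32, Z) (Function('R')(z, Z) = Mul(-4, Mul(8, Z)) = Mul(-32, Z))
Mul(Add(Function('R')(-193, -116), -40672), Add(-20587, -36585)) = Mul(Add(Mul(-32, -116), -40672), Add(-20587, -36585)) = Mul(Add(3712, -40672), -57172) = Mul(-36960, -57172) = 2113077120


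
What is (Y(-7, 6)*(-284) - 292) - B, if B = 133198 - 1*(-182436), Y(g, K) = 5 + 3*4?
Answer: -320754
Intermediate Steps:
Y(g, K) = 17 (Y(g, K) = 5 + 12 = 17)
B = 315634 (B = 133198 + 182436 = 315634)
(Y(-7, 6)*(-284) - 292) - B = (17*(-284) - 292) - 1*315634 = (-4828 - 292) - 315634 = -5120 - 315634 = -320754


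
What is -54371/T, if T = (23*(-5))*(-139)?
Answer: -54371/15985 ≈ -3.4014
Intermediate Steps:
T = 15985 (T = -115*(-139) = 15985)
-54371/T = -54371/15985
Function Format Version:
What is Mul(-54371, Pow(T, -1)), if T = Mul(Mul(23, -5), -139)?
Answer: Rational(-54371, 15985) ≈ -3.4014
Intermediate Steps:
T = 15985 (T = Mul(-115, -139) = 15985)
Mul(-54371, Pow(T, -1)) = Mul(-54371, Pow(15985, -1)) = Mul(-54371, Rational(1, 15985)) = Rational(-54371, 15985)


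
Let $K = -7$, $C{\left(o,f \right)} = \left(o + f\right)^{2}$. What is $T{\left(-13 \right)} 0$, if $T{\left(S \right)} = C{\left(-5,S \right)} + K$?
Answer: $0$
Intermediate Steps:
$C{\left(o,f \right)} = \left(f + o\right)^{2}$
$T{\left(S \right)} = -7 + \left(-5 + S\right)^{2}$ ($T{\left(S \right)} = \left(S - 5\right)^{2} - 7 = \left(-5 + S\right)^{2} - 7 = -7 + \left(-5 + S\right)^{2}$)
$T{\left(-13 \right)} 0 = \left(-7 + \left(-5 - 13\right)^{2}\right) 0 = \left(-7 + \left(-18\right)^{2}\right) 0 = \left(-7 + 324\right) 0 = 317 \cdot 0 = 0$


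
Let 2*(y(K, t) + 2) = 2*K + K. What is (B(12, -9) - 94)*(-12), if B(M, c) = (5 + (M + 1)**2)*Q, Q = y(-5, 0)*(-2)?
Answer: -38544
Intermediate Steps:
y(K, t) = -2 + 3*K/2 (y(K, t) = -2 + (2*K + K)/2 = -2 + (3*K)/2 = -2 + 3*K/2)
Q = 19 (Q = (-2 + (3/2)*(-5))*(-2) = (-2 - 15/2)*(-2) = -19/2*(-2) = 19)
B(M, c) = 95 + 19*(1 + M)**2 (B(M, c) = (5 + (M + 1)**2)*19 = (5 + (1 + M)**2)*19 = 95 + 19*(1 + M)**2)
(B(12, -9) - 94)*(-12) = ((95 + 19*(1 + 12)**2) - 94)*(-12) = ((95 + 19*13**2) - 94)*(-12) = ((95 + 19*169) - 94)*(-12) = ((95 + 3211) - 94)*(-12) = (3306 - 94)*(-12) = 3212*(-12) = -38544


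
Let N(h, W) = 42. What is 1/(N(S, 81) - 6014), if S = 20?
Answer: -1/5972 ≈ -0.00016745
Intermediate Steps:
1/(N(S, 81) - 6014) = 1/(42 - 6014) = 1/(-5972) = -1/5972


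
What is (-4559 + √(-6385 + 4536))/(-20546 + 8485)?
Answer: 4559/12061 - 43*I/12061 ≈ 0.378 - 0.0035652*I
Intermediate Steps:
(-4559 + √(-6385 + 4536))/(-20546 + 8485) = (-4559 + √(-1849))/(-12061) = (-4559 + 43*I)*(-1/12061) = 4559/12061 - 43*I/12061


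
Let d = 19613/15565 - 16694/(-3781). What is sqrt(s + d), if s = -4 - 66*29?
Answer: I*sqrt(54737866731009255)/5350115 ≈ 43.73*I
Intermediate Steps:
d = 30363533/5350115 (d = 19613*(1/15565) - 16694*(-1/3781) = 1783/1415 + 16694/3781 = 30363533/5350115 ≈ 5.6753)
s = -1918 (s = -4 - 1914 = -1918)
sqrt(s + d) = sqrt(-1918 + 30363533/5350115) = sqrt(-10231157037/5350115) = I*sqrt(54737866731009255)/5350115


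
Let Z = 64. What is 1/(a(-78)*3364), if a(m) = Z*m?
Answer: -1/16793088 ≈ -5.9548e-8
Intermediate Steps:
a(m) = 64*m
1/(a(-78)*3364) = 1/((64*(-78))*3364) = (1/3364)/(-4992) = -1/4992*1/3364 = -1/16793088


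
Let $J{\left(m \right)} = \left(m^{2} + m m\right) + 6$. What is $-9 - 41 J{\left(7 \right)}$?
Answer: $-4273$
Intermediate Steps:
$J{\left(m \right)} = 6 + 2 m^{2}$ ($J{\left(m \right)} = \left(m^{2} + m^{2}\right) + 6 = 2 m^{2} + 6 = 6 + 2 m^{2}$)
$-9 - 41 J{\left(7 \right)} = -9 - 41 \left(6 + 2 \cdot 7^{2}\right) = -9 - 41 \left(6 + 2 \cdot 49\right) = -9 - 41 \left(6 + 98\right) = -9 - 4264 = -4273$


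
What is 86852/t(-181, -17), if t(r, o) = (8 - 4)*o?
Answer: -21713/17 ≈ -1277.2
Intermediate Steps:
t(r, o) = 4*o
86852/t(-181, -17) = 86852/((4*(-17))) = 86852/(-68) = 86852*(-1/68) = -21713/17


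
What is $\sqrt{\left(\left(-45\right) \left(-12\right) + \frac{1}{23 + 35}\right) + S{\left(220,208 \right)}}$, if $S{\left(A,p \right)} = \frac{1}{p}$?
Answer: $\frac{\sqrt{1228044701}}{1508} \approx 23.238$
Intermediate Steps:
$\sqrt{\left(\left(-45\right) \left(-12\right) + \frac{1}{23 + 35}\right) + S{\left(220,208 \right)}} = \sqrt{\left(\left(-45\right) \left(-12\right) + \frac{1}{23 + 35}\right) + \frac{1}{208}} = \sqrt{\left(540 + \frac{1}{58}\right) + \frac{1}{208}} = \sqrt{\frac{31321}{58} + \frac{1}{208}} = \sqrt{\frac{3257413}{6032}} = \frac{\sqrt{1228044701}}{1508}$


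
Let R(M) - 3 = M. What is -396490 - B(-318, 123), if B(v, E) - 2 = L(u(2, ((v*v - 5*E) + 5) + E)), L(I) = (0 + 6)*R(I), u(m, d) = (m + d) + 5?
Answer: -1000374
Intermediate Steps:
R(M) = 3 + M
u(m, d) = 5 + d + m (u(m, d) = (d + m) + 5 = 5 + d + m)
L(I) = 18 + 6*I (L(I) = (0 + 6)*(3 + I) = 6*(3 + I) = 18 + 6*I)
B(v, E) = 92 - 24*E + 6*v² (B(v, E) = 2 + (18 + 6*(5 + (((v*v - 5*E) + 5) + E) + 2)) = 2 + (18 + 6*(5 + (((v² - 5*E) + 5) + E) + 2)) = 2 + (18 + 6*(5 + ((5 + v² - 5*E) + E) + 2)) = 2 + (18 + 6*(5 + (5 + v² - 4*E) + 2)) = 2 + (18 + 6*(12 + v² - 4*E)) = 2 + (18 + (72 - 24*E + 6*v²)) = 2 + (90 - 24*E + 6*v²) = 92 - 24*E + 6*v²)
-396490 - B(-318, 123) = -396490 - (92 - 24*123 + 6*(-318)²) = -396490 - (92 - 2952 + 6*101124) = -396490 - (92 - 2952 + 606744) = -396490 - 1*603884 = -396490 - 603884 = -1000374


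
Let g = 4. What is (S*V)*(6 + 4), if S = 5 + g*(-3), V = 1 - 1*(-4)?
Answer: -350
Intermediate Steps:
V = 5 (V = 1 + 4 = 5)
S = -7 (S = 5 + 4*(-3) = 5 - 12 = -7)
(S*V)*(6 + 4) = (-7*5)*(6 + 4) = -35*10 = -350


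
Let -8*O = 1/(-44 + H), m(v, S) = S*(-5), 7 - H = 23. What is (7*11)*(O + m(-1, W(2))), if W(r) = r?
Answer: -369523/480 ≈ -769.84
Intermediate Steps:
H = -16 (H = 7 - 1*23 = 7 - 23 = -16)
m(v, S) = -5*S
O = 1/480 (O = -1/(8*(-44 - 16)) = -1/8/(-60) = -1/8*(-1/60) = 1/480 ≈ 0.0020833)
(7*11)*(O + m(-1, W(2))) = (7*11)*(1/480 - 5*2) = 77*(1/480 - 10) = 77*(-4799/480) = -369523/480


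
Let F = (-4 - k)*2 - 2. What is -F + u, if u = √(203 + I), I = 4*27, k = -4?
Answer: 2 + √311 ≈ 19.635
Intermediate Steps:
I = 108
F = -2 (F = (-4 - 1*(-4))*2 - 2 = (-4 + 4)*2 - 2 = 0*2 - 2 = 0 - 2 = -2)
u = √311 (u = √(203 + 108) = √311 ≈ 17.635)
-F + u = -1*(-2) + √311 = 2 + √311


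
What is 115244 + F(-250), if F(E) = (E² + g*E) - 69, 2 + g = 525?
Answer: 46925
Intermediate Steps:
g = 523 (g = -2 + 525 = 523)
F(E) = -69 + E² + 523*E (F(E) = (E² + 523*E) - 69 = -69 + E² + 523*E)
115244 + F(-250) = 115244 + (-69 + (-250)² + 523*(-250)) = 115244 + (-69 + 62500 - 130750) = 115244 - 68319 = 46925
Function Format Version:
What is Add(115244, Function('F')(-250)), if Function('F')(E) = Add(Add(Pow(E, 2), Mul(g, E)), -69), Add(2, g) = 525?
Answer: 46925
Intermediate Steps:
g = 523 (g = Add(-2, 525) = 523)
Function('F')(E) = Add(-69, Pow(E, 2), Mul(523, E)) (Function('F')(E) = Add(Add(Pow(E, 2), Mul(523, E)), -69) = Add(-69, Pow(E, 2), Mul(523, E)))
Add(115244, Function('F')(-250)) = Add(115244, Add(-69, Pow(-250, 2), Mul(523, -250))) = Add(115244, Add(-69, 62500, -130750)) = Add(115244, -68319) = 46925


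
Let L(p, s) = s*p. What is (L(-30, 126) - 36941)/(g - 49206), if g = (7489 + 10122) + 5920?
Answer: 40721/25675 ≈ 1.5860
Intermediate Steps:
L(p, s) = p*s
g = 23531 (g = 17611 + 5920 = 23531)
(L(-30, 126) - 36941)/(g - 49206) = (-30*126 - 36941)/(23531 - 49206) = (-3780 - 36941)/(-25675) = -40721*(-1/25675) = 40721/25675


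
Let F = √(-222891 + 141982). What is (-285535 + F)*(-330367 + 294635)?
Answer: 10202736620 - 35732*I*√80909 ≈ 1.0203e+10 - 1.0164e+7*I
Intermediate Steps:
F = I*√80909 (F = √(-80909) = I*√80909 ≈ 284.45*I)
(-285535 + F)*(-330367 + 294635) = (-285535 + I*√80909)*(-330367 + 294635) = (-285535 + I*√80909)*(-35732) = 10202736620 - 35732*I*√80909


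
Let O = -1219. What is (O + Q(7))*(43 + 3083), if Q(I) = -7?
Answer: -3832476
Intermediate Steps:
(O + Q(7))*(43 + 3083) = (-1219 - 7)*(43 + 3083) = -1226*3126 = -3832476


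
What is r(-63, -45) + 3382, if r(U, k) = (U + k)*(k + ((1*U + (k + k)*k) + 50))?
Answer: -427754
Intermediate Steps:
r(U, k) = (U + k)*(50 + U + k + 2*k**2) (r(U, k) = (U + k)*(k + ((U + (2*k)*k) + 50)) = (U + k)*(k + ((U + 2*k**2) + 50)) = (U + k)*(k + (50 + U + 2*k**2)) = (U + k)*(50 + U + k + 2*k**2))
r(-63, -45) + 3382 = ((-63)**2 + (-45)**2 + 2*(-45)**3 + 50*(-63) + 50*(-45) + 2*(-63)*(-45) + 2*(-63)*(-45)**2) + 3382 = (3969 + 2025 + 2*(-91125) - 3150 - 2250 + 5670 + 2*(-63)*2025) + 3382 = (3969 + 2025 - 182250 - 3150 - 2250 + 5670 - 255150) + 3382 = -431136 + 3382 = -427754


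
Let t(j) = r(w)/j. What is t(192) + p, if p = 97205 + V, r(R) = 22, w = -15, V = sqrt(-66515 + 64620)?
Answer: 9331691/96 + I*sqrt(1895) ≈ 97205.0 + 43.532*I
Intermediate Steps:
V = I*sqrt(1895) (V = sqrt(-1895) = I*sqrt(1895) ≈ 43.532*I)
t(j) = 22/j
p = 97205 + I*sqrt(1895) ≈ 97205.0 + 43.532*I
t(192) + p = 22/192 + (97205 + I*sqrt(1895)) = 22*(1/192) + (97205 + I*sqrt(1895)) = 11/96 + (97205 + I*sqrt(1895)) = 9331691/96 + I*sqrt(1895)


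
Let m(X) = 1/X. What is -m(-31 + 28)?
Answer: ⅓ ≈ 0.33333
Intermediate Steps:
-m(-31 + 28) = -1/(-31 + 28) = -1/(-3) = -1*(-⅓) = ⅓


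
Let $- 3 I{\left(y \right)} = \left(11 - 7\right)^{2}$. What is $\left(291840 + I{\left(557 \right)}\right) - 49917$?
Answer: $\frac{725753}{3} \approx 2.4192 \cdot 10^{5}$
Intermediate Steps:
$I{\left(y \right)} = - \frac{16}{3}$ ($I{\left(y \right)} = - \frac{\left(11 - 7\right)^{2}}{3} = - \frac{4^{2}}{3} = \left(- \frac{1}{3}\right) 16 = - \frac{16}{3}$)
$\left(291840 + I{\left(557 \right)}\right) - 49917 = \left(291840 - \frac{16}{3}\right) - 49917 = \frac{875504}{3} - 49917 = \frac{725753}{3}$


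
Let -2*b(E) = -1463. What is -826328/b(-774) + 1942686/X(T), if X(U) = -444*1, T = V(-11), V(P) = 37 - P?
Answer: -595988147/108262 ≈ -5505.1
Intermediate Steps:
b(E) = 1463/2 (b(E) = -½*(-1463) = 1463/2)
T = 48 (T = 37 - 1*(-11) = 37 + 11 = 48)
X(U) = -444
-826328/b(-774) + 1942686/X(T) = -826328/1463/2 + 1942686/(-444) = -826328*2/1463 + 1942686*(-1/444) = -1652656/1463 - 323781/74 = -595988147/108262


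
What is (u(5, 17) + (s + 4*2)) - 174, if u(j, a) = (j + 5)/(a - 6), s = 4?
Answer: -1772/11 ≈ -161.09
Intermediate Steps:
u(j, a) = (5 + j)/(-6 + a)
(u(5, 17) + (s + 4*2)) - 174 = ((5 + 5)/(-6 + 17) + (4 + 4*2)) - 174 = (10/11 + (4 + 8)) - 174 = ((1/11)*10 + 12) - 174 = (10/11 + 12) - 174 = 142/11 - 174 = -1772/11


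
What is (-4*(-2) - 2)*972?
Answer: 5832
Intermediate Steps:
(-4*(-2) - 2)*972 = (-2*(-4) - 2)*972 = (8 - 2)*972 = 6*972 = 5832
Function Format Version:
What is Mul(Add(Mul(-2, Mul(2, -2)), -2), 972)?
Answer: 5832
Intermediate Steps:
Mul(Add(Mul(-2, Mul(2, -2)), -2), 972) = Mul(Add(Mul(-2, -4), -2), 972) = Mul(Add(8, -2), 972) = Mul(6, 972) = 5832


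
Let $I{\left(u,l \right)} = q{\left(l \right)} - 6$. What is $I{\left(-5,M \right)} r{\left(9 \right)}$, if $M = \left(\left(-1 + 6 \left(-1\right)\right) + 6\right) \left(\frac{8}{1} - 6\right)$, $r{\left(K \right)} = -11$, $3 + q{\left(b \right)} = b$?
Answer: $121$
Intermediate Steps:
$q{\left(b \right)} = -3 + b$
$M = -2$ ($M = \left(\left(-1 - 6\right) + 6\right) \left(8 \cdot 1 - 6\right) = \left(-7 + 6\right) \left(8 - 6\right) = \left(-1\right) 2 = -2$)
$I{\left(u,l \right)} = -9 + l$ ($I{\left(u,l \right)} = \left(-3 + l\right) - 6 = -9 + l$)
$I{\left(-5,M \right)} r{\left(9 \right)} = \left(-9 - 2\right) \left(-11\right) = \left(-11\right) \left(-11\right) = 121$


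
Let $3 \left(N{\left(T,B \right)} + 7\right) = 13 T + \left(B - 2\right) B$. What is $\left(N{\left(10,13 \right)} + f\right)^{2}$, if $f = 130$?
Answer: $45796$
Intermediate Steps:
$N{\left(T,B \right)} = -7 + \frac{13 T}{3} + \frac{B \left(-2 + B\right)}{3}$ ($N{\left(T,B \right)} = -7 + \frac{13 T + \left(B - 2\right) B}{3} = -7 + \frac{13 T + \left(-2 + B\right) B}{3} = -7 + \frac{13 T + B \left(-2 + B\right)}{3} = -7 + \left(\frac{13 T}{3} + \frac{B \left(-2 + B\right)}{3}\right) = -7 + \frac{13 T}{3} + \frac{B \left(-2 + B\right)}{3}$)
$\left(N{\left(10,13 \right)} + f\right)^{2} = \left(\left(-7 - \frac{26}{3} + \frac{13^{2}}{3} + \frac{13}{3} \cdot 10\right) + 130\right)^{2} = \left(\left(-7 - \frac{26}{3} + \frac{1}{3} \cdot 169 + \frac{130}{3}\right) + 130\right)^{2} = \left(\left(-7 - \frac{26}{3} + \frac{169}{3} + \frac{130}{3}\right) + 130\right)^{2} = \left(84 + 130\right)^{2} = 214^{2} = 45796$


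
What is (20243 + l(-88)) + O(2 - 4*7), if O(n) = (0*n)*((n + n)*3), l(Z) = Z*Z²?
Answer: -661229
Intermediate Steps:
l(Z) = Z³
O(n) = 0 (O(n) = 0*((2*n)*3) = 0*(6*n) = 0)
(20243 + l(-88)) + O(2 - 4*7) = (20243 + (-88)³) + 0 = (20243 - 681472) + 0 = -661229 + 0 = -661229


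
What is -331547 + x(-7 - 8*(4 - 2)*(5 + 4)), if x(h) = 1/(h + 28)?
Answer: -40780282/123 ≈ -3.3155e+5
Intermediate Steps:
x(h) = 1/(28 + h)
-331547 + x(-7 - 8*(4 - 2)*(5 + 4)) = -331547 + 1/(28 + (-7 - 8*(4 - 2)*(5 + 4))) = -331547 + 1/(28 + (-7 - 16*9)) = -331547 + 1/(28 + (-7 - 8*18)) = -331547 + 1/(28 + (-7 - 144)) = -331547 + 1/(28 - 151) = -331547 + 1/(-123) = -331547 - 1/123 = -40780282/123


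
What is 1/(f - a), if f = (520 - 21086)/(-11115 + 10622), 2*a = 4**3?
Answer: 493/4790 ≈ 0.10292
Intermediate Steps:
a = 32 (a = (1/2)*4**3 = (1/2)*64 = 32)
f = 20566/493 (f = -20566/(-493) = -20566*(-1/493) = 20566/493 ≈ 41.716)
1/(f - a) = 1/(20566/493 - 1*32) = 1/(20566/493 - 32) = 1/(4790/493) = 493/4790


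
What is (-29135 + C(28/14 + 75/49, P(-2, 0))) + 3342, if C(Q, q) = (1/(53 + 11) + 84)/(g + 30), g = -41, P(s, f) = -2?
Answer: -18163649/704 ≈ -25801.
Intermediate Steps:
C(Q, q) = -5377/704 (C(Q, q) = (1/(53 + 11) + 84)/(-41 + 30) = (1/64 + 84)/(-11) = (1/64 + 84)*(-1/11) = (5377/64)*(-1/11) = -5377/704)
(-29135 + C(28/14 + 75/49, P(-2, 0))) + 3342 = (-29135 - 5377/704) + 3342 = -20516417/704 + 3342 = -18163649/704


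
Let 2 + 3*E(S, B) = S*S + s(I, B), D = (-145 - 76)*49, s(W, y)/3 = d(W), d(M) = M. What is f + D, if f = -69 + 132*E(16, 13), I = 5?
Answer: 938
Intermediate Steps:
s(W, y) = 3*W
D = -10829 (D = -221*49 = -10829)
E(S, B) = 13/3 + S²/3 (E(S, B) = -⅔ + (S*S + 3*5)/3 = -⅔ + (S² + 15)/3 = -⅔ + (15 + S²)/3 = -⅔ + (5 + S²/3) = 13/3 + S²/3)
f = 11767 (f = -69 + 132*(13/3 + (⅓)*16²) = -69 + 132*(13/3 + (⅓)*256) = -69 + 132*(13/3 + 256/3) = -69 + 132*(269/3) = -69 + 11836 = 11767)
f + D = 11767 - 10829 = 938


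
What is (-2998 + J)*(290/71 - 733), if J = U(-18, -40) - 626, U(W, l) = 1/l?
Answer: 7502166633/2840 ≈ 2.6416e+6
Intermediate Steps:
J = -25041/40 (J = 1/(-40) - 626 = -1/40 - 626 = -25041/40 ≈ -626.03)
(-2998 + J)*(290/71 - 733) = (-2998 - 25041/40)*(290/71 - 733) = -144961*(290*(1/71) - 733)/40 = -144961*(290/71 - 733)/40 = -144961/40*(-51753/71) = 7502166633/2840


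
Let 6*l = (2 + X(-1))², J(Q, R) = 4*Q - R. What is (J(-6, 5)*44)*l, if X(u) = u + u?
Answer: 0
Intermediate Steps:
X(u) = 2*u
J(Q, R) = -R + 4*Q
l = 0 (l = (2 + 2*(-1))²/6 = (2 - 2)²/6 = (⅙)*0² = (⅙)*0 = 0)
(J(-6, 5)*44)*l = ((-1*5 + 4*(-6))*44)*0 = ((-5 - 24)*44)*0 = -29*44*0 = -1276*0 = 0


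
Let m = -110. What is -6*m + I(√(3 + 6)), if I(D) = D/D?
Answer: 661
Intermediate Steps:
I(D) = 1
-6*m + I(√(3 + 6)) = -6*(-110) + 1 = 660 + 1 = 661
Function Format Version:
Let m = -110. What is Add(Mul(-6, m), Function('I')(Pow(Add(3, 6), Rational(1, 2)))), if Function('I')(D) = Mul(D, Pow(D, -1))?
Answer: 661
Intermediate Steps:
Function('I')(D) = 1
Add(Mul(-6, m), Function('I')(Pow(Add(3, 6), Rational(1, 2)))) = Add(Mul(-6, -110), 1) = Add(660, 1) = 661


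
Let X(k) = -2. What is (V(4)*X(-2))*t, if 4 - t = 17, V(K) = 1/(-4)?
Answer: -13/2 ≈ -6.5000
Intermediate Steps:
V(K) = -¼
t = -13 (t = 4 - 1*17 = 4 - 17 = -13)
(V(4)*X(-2))*t = -¼*(-2)*(-13) = (½)*(-13) = -13/2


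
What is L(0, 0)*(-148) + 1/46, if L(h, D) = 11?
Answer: -74887/46 ≈ -1628.0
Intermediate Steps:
L(0, 0)*(-148) + 1/46 = 11*(-148) + 1/46 = -1628 + 1/46 = -74887/46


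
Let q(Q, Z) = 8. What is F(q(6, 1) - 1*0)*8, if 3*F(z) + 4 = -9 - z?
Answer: -56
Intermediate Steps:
F(z) = -13/3 - z/3 (F(z) = -4/3 + (-9 - z)/3 = -4/3 + (-3 - z/3) = -13/3 - z/3)
F(q(6, 1) - 1*0)*8 = (-13/3 - (8 - 1*0)/3)*8 = (-13/3 - (8 + 0)/3)*8 = (-13/3 - ⅓*8)*8 = (-13/3 - 8/3)*8 = -7*8 = -56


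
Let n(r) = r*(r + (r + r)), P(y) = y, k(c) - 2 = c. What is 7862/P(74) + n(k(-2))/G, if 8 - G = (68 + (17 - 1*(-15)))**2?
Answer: 3931/37 ≈ 106.24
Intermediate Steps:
k(c) = 2 + c
G = -9992 (G = 8 - (68 + (17 - 1*(-15)))**2 = 8 - (68 + (17 + 15))**2 = 8 - (68 + 32)**2 = 8 - 1*100**2 = 8 - 1*10000 = 8 - 10000 = -9992)
n(r) = 3*r**2 (n(r) = r*(r + 2*r) = r*(3*r) = 3*r**2)
7862/P(74) + n(k(-2))/G = 7862/74 + (3*(2 - 2)**2)/(-9992) = 7862*(1/74) + (3*0**2)*(-1/9992) = 3931/37 + (3*0)*(-1/9992) = 3931/37 + 0*(-1/9992) = 3931/37 + 0 = 3931/37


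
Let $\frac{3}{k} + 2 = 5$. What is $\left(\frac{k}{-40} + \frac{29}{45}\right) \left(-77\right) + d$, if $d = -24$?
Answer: $- \frac{25811}{360} \approx -71.697$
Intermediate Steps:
$k = 1$ ($k = \frac{3}{-2 + 5} = \frac{3}{3} = 3 \cdot \frac{1}{3} = 1$)
$\left(\frac{k}{-40} + \frac{29}{45}\right) \left(-77\right) + d = \left(1 \frac{1}{-40} + \frac{29}{45}\right) \left(-77\right) - 24 = \left(1 \left(- \frac{1}{40}\right) + 29 \cdot \frac{1}{45}\right) \left(-77\right) - 24 = \left(- \frac{1}{40} + \frac{29}{45}\right) \left(-77\right) - 24 = \frac{223}{360} \left(-77\right) - 24 = - \frac{17171}{360} - 24 = - \frac{25811}{360}$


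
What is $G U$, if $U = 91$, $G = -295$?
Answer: $-26845$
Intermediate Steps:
$G U = \left(-295\right) 91 = -26845$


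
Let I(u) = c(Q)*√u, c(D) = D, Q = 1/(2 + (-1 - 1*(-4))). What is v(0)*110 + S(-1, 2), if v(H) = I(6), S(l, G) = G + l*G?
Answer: 22*√6 ≈ 53.889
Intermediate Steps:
Q = ⅕ (Q = 1/(2 + (-1 + 4)) = 1/(2 + 3) = 1/5 = ⅕ ≈ 0.20000)
S(l, G) = G + G*l
I(u) = √u/5
v(H) = √6/5
v(0)*110 + S(-1, 2) = (√6/5)*110 + 2*(1 - 1) = 22*√6 + 2*0 = 22*√6 + 0 = 22*√6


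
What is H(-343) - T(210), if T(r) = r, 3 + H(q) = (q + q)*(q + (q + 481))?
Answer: 140417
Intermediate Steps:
H(q) = -3 + 2*q*(481 + 2*q) (H(q) = -3 + (q + q)*(q + (q + 481)) = -3 + (2*q)*(q + (481 + q)) = -3 + (2*q)*(481 + 2*q) = -3 + 2*q*(481 + 2*q))
H(-343) - T(210) = (-3 + 4*(-343)**2 + 962*(-343)) - 1*210 = (-3 + 4*117649 - 329966) - 210 = (-3 + 470596 - 329966) - 210 = 140627 - 210 = 140417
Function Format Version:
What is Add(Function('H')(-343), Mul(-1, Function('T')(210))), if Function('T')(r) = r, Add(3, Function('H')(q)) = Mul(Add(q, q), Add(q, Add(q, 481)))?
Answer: 140417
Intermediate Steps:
Function('H')(q) = Add(-3, Mul(2, q, Add(481, Mul(2, q)))) (Function('H')(q) = Add(-3, Mul(Add(q, q), Add(q, Add(q, 481)))) = Add(-3, Mul(Mul(2, q), Add(q, Add(481, q)))) = Add(-3, Mul(Mul(2, q), Add(481, Mul(2, q)))) = Add(-3, Mul(2, q, Add(481, Mul(2, q)))))
Add(Function('H')(-343), Mul(-1, Function('T')(210))) = Add(Add(-3, Mul(4, Pow(-343, 2)), Mul(962, -343)), Mul(-1, 210)) = Add(Add(-3, Mul(4, 117649), -329966), -210) = Add(Add(-3, 470596, -329966), -210) = Add(140627, -210) = 140417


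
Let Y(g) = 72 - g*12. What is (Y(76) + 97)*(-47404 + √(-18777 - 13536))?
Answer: 35221172 - 743*I*√32313 ≈ 3.5221e+7 - 1.3356e+5*I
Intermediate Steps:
Y(g) = 72 - 12*g
(Y(76) + 97)*(-47404 + √(-18777 - 13536)) = ((72 - 12*76) + 97)*(-47404 + √(-18777 - 13536)) = ((72 - 912) + 97)*(-47404 + √(-32313)) = (-840 + 97)*(-47404 + I*√32313) = -743*(-47404 + I*√32313) = 35221172 - 743*I*√32313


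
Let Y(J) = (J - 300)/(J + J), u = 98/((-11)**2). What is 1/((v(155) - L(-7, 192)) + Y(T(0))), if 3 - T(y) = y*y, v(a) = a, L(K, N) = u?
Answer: 242/25335 ≈ 0.0095520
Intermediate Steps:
u = 98/121 ≈ 0.80992
L(K, N) = 98/121
T(y) = 3 - y**2 (T(y) = 3 - y*y = 3 - y**2)
Y(J) = (-300 + J)/(2*J) (Y(J) = (-300 + J)/((2*J)) = (-300 + J)*(1/(2*J)) = (-300 + J)/(2*J))
1/((v(155) - L(-7, 192)) + Y(T(0))) = 1/((155 - 1*98/121) + (-300 + (3 - 1*0**2))/(2*(3 - 1*0**2))) = 1/((155 - 98/121) + (-300 + (3 - 1*0))/(2*(3 - 1*0))) = 1/(18657/121 + (-300 + (3 + 0))/(2*(3 + 0))) = 1/(18657/121 + (1/2)*(-300 + 3)/3) = 1/(18657/121 + (1/2)*(1/3)*(-297)) = 1/(18657/121 - 99/2) = 1/(25335/242) = 242/25335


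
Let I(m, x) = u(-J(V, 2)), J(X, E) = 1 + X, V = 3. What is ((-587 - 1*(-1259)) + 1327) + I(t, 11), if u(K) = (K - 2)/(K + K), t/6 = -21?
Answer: 7999/4 ≈ 1999.8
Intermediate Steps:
t = -126 (t = 6*(-21) = -126)
u(K) = (-2 + K)/(2*K) (u(K) = (-2 + K)/((2*K)) = (-2 + K)*(1/(2*K)) = (-2 + K)/(2*K))
I(m, x) = ¾ (I(m, x) = (-2 - (1 + 3))/(2*((-(1 + 3)))) = (-2 - 1*4)/(2*((-1*4))) = (½)*(-2 - 4)/(-4) = (½)*(-¼)*(-6) = ¾)
((-587 - 1*(-1259)) + 1327) + I(t, 11) = ((-587 - 1*(-1259)) + 1327) + ¾ = ((-587 + 1259) + 1327) + ¾ = (672 + 1327) + ¾ = 1999 + ¾ = 7999/4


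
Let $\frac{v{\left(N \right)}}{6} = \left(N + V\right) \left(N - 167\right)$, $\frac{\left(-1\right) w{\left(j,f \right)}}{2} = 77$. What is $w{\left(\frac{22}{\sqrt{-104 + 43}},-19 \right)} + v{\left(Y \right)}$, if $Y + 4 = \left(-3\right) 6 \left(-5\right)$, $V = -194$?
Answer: $52334$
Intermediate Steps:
$w{\left(j,f \right)} = -154$ ($w{\left(j,f \right)} = \left(-2\right) 77 = -154$)
$Y = 86$ ($Y = -4 + \left(-3\right) 6 \left(-5\right) = -4 - -90 = -4 + 90 = 86$)
$v{\left(N \right)} = 6 \left(-194 + N\right) \left(-167 + N\right)$ ($v{\left(N \right)} = 6 \left(N - 194\right) \left(N - 167\right) = 6 \left(-194 + N\right) \left(-167 + N\right)$)
$w{\left(\frac{22}{\sqrt{-104 + 43}},-19 \right)} + v{\left(Y \right)} = -154 + \left(194388 - 186276 + 6 \cdot 86^{2}\right) = -154 + \left(194388 - 186276 + 6 \cdot 7396\right) = -154 + \left(194388 - 186276 + 44376\right) = -154 + 52488 = 52334$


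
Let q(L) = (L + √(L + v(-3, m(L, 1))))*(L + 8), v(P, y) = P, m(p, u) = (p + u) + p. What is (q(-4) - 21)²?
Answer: 1257 - 296*I*√7 ≈ 1257.0 - 783.14*I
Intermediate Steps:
m(p, u) = u + 2*p
q(L) = (8 + L)*(L + √(-3 + L)) (q(L) = (L + √(L - 3))*(L + 8) = (L + √(-3 + L))*(8 + L) = (8 + L)*(L + √(-3 + L)))
(q(-4) - 21)² = (((-4)² + 8*(-4) + 8*√(-3 - 4) - 4*√(-3 - 4)) - 21)² = ((16 - 32 + 8*√(-7) - 4*I*√7) - 21)² = ((16 - 32 + 8*(I*√7) - 4*I*√7) - 21)² = ((16 - 32 + 8*I*√7 - 4*I*√7) - 21)² = ((-16 + 4*I*√7) - 21)² = (-37 + 4*I*√7)²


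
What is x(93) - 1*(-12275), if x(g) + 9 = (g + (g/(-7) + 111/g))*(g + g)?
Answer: 191204/7 ≈ 27315.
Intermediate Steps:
x(g) = -9 + 2*g*(111/g + 6*g/7) (x(g) = -9 + (g + (g/(-7) + 111/g))*(g + g) = -9 + (g + (g*(-1/7) + 111/g))*(2*g) = -9 + (g + (-g/7 + 111/g))*(2*g) = -9 + (g + (111/g - g/7))*(2*g) = -9 + (111/g + 6*g/7)*(2*g) = -9 + 2*g*(111/g + 6*g/7))
x(93) - 1*(-12275) = (213 + (12/7)*93**2) - 1*(-12275) = (213 + (12/7)*8649) + 12275 = (213 + 103788/7) + 12275 = 105279/7 + 12275 = 191204/7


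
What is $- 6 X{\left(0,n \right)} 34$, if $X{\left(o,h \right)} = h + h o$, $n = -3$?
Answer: $612$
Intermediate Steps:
$- 6 X{\left(0,n \right)} 34 = - 6 \left(- 3 \left(1 + 0\right)\right) 34 = - 6 \left(\left(-3\right) 1\right) 34 = \left(-6\right) \left(-3\right) 34 = 18 \cdot 34 = 612$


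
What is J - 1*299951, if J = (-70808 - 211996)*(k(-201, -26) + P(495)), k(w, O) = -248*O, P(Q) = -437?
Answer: -1700234795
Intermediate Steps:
J = -1699934844 (J = (-70808 - 211996)*(-248*(-26) - 437) = -282804*(6448 - 437) = -282804*6011 = -1699934844)
J - 1*299951 = -1699934844 - 1*299951 = -1699934844 - 299951 = -1700234795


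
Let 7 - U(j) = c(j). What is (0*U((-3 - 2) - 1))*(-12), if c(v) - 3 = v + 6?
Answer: 0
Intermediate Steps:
c(v) = 9 + v (c(v) = 3 + (v + 6) = 3 + (6 + v) = 9 + v)
U(j) = -2 - j (U(j) = 7 - (9 + j) = 7 + (-9 - j) = -2 - j)
(0*U((-3 - 2) - 1))*(-12) = (0*(-2 - ((-3 - 2) - 1)))*(-12) = (0*(-2 - (-5 - 1)))*(-12) = (0*(-2 - 1*(-6)))*(-12) = (0*(-2 + 6))*(-12) = (0*4)*(-12) = 0*(-12) = 0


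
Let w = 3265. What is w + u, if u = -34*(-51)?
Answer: 4999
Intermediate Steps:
u = 1734
w + u = 3265 + 1734 = 4999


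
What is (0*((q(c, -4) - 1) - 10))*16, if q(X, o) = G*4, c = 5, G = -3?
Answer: 0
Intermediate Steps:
q(X, o) = -12 (q(X, o) = -3*4 = -12)
(0*((q(c, -4) - 1) - 10))*16 = (0*((-12 - 1) - 10))*16 = (0*(-13 - 10))*16 = (0*(-23))*16 = 0*16 = 0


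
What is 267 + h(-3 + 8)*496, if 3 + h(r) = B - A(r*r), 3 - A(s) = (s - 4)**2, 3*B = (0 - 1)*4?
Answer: 646097/3 ≈ 2.1537e+5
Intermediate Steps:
B = -4/3 (B = ((0 - 1)*4)/3 = (-1*4)/3 = (1/3)*(-4) = -4/3 ≈ -1.3333)
A(s) = 3 - (-4 + s)**2 (A(s) = 3 - (s - 4)**2 = 3 - (-4 + s)**2)
h(r) = -22/3 + (-4 + r**2)**2 (h(r) = -3 + (-4/3 - (3 - (-4 + r*r)**2)) = -3 + (-4/3 - (3 - (-4 + r**2)**2)) = -3 + (-4/3 + (-3 + (-4 + r**2)**2)) = -3 + (-13/3 + (-4 + r**2)**2) = -22/3 + (-4 + r**2)**2)
267 + h(-3 + 8)*496 = 267 + (-22/3 + (-4 + (-3 + 8)**2)**2)*496 = 267 + (-22/3 + (-4 + 5**2)**2)*496 = 267 + (-22/3 + (-4 + 25)**2)*496 = 267 + (-22/3 + 21**2)*496 = 267 + (-22/3 + 441)*496 = 267 + (1301/3)*496 = 267 + 645296/3 = 646097/3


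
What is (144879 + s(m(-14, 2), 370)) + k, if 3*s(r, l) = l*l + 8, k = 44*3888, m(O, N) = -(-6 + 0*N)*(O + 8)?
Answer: 361587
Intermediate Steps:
m(O, N) = 48 + 6*O (m(O, N) = -(-6 + 0)*(8 + O) = -(-6)*(8 + O) = -(-48 - 6*O) = 48 + 6*O)
k = 171072
s(r, l) = 8/3 + l²/3 (s(r, l) = (l*l + 8)/3 = (l² + 8)/3 = (8 + l²)/3 = 8/3 + l²/3)
(144879 + s(m(-14, 2), 370)) + k = (144879 + (8/3 + (⅓)*370²)) + 171072 = (144879 + (8/3 + (⅓)*136900)) + 171072 = (144879 + (8/3 + 136900/3)) + 171072 = (144879 + 45636) + 171072 = 190515 + 171072 = 361587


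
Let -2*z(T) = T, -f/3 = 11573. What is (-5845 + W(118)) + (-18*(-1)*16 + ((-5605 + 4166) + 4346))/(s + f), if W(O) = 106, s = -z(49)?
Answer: -398229861/69389 ≈ -5739.1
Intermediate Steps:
f = -34719 (f = -3*11573 = -34719)
z(T) = -T/2
s = 49/2 (s = -(-1)*49/2 = -1*(-49/2) = 49/2 ≈ 24.500)
(-5845 + W(118)) + (-18*(-1)*16 + ((-5605 + 4166) + 4346))/(s + f) = (-5845 + 106) + (-18*(-1)*16 + ((-5605 + 4166) + 4346))/(49/2 - 34719) = -5739 + (18*16 + (-1439 + 4346))/(-69389/2) = -5739 + (288 + 2907)*(-2/69389) = -5739 + 3195*(-2/69389) = -5739 - 6390/69389 = -398229861/69389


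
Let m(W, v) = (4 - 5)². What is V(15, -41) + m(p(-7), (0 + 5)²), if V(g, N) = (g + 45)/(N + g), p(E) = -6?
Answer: -17/13 ≈ -1.3077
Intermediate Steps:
V(g, N) = (45 + g)/(N + g)
m(W, v) = 1 (m(W, v) = (-1)² = 1)
V(15, -41) + m(p(-7), (0 + 5)²) = (45 + 15)/(-41 + 15) + 1 = 60/(-26) + 1 = -1/26*60 + 1 = -30/13 + 1 = -17/13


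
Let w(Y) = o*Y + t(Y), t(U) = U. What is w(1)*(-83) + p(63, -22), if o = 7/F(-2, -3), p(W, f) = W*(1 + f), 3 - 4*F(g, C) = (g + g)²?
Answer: -15954/13 ≈ -1227.2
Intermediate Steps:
F(g, C) = ¾ - g² (F(g, C) = ¾ - (g + g)²/4 = ¾ - 4*g²/4 = ¾ - g²)
o = -28/13 (o = 7/(¾ - 1*(-2)²) = 7/(¾ - 1*4) = 7/(¾ - 4) = 7/(-13/4) = 7*(-4/13) = -28/13 ≈ -2.1538)
w(Y) = -15*Y/13 (w(Y) = -28*Y/13 + Y = -15*Y/13)
w(1)*(-83) + p(63, -22) = -15/13*1*(-83) + 63*(1 - 22) = -15/13*(-83) + 63*(-21) = 1245/13 - 1323 = -15954/13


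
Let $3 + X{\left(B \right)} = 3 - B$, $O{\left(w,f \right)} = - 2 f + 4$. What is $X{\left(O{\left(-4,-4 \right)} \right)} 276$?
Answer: $-3312$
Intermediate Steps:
$O{\left(w,f \right)} = 4 - 2 f$
$X{\left(B \right)} = - B$ ($X{\left(B \right)} = -3 - \left(-3 + B\right) = - B$)
$X{\left(O{\left(-4,-4 \right)} \right)} 276 = - (4 - -8) 276 = - (4 + 8) 276 = \left(-1\right) 12 \cdot 276 = \left(-12\right) 276 = -3312$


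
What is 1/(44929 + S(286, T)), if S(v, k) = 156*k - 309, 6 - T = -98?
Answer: 1/60844 ≈ 1.6435e-5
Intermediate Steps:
T = 104 (T = 6 - 1*(-98) = 6 + 98 = 104)
S(v, k) = -309 + 156*k
1/(44929 + S(286, T)) = 1/(44929 + (-309 + 156*104)) = 1/(44929 + (-309 + 16224)) = 1/(44929 + 15915) = 1/60844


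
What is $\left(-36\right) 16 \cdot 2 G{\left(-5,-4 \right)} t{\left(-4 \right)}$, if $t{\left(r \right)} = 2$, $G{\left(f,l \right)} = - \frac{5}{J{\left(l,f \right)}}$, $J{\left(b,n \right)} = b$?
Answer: $-2880$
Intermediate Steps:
$G{\left(f,l \right)} = - \frac{5}{l}$
$\left(-36\right) 16 \cdot 2 G{\left(-5,-4 \right)} t{\left(-4 \right)} = \left(-36\right) 16 \cdot 2 \left(- \frac{5}{-4}\right) 2 = - 576 \cdot 2 \left(\left(-5\right) \left(- \frac{1}{4}\right)\right) 2 = - 576 \cdot 2 \cdot \frac{5}{4} \cdot 2 = - 576 \cdot \frac{5}{2} \cdot 2 = \left(-576\right) 5 = -2880$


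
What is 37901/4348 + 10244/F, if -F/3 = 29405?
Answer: 3298895803/383558820 ≈ 8.6008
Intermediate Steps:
F = -88215 (F = -3*29405 = -88215)
37901/4348 + 10244/F = 37901/4348 + 10244/(-88215) = 37901*(1/4348) + 10244*(-1/88215) = 37901/4348 - 10244/88215 = 3298895803/383558820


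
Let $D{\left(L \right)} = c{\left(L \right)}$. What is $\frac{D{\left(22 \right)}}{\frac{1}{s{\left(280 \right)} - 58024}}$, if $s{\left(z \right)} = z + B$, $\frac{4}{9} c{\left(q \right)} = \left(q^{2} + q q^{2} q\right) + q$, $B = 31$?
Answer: $- \frac{60969686877}{2} \approx -3.0485 \cdot 10^{10}$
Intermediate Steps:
$c{\left(q \right)} = \frac{9 q}{4} + \frac{9 q^{2}}{4} + \frac{9 q^{4}}{4}$ ($c{\left(q \right)} = \frac{9 \left(\left(q^{2} + q q^{2} q\right) + q\right)}{4} = \frac{9 \left(\left(q^{2} + q^{3} q\right) + q\right)}{4} = \frac{9 \left(\left(q^{2} + q^{4}\right) + q\right)}{4} = \frac{9 \left(q + q^{2} + q^{4}\right)}{4} = \frac{9 q}{4} + \frac{9 q^{2}}{4} + \frac{9 q^{4}}{4}$)
$D{\left(L \right)} = \frac{9 L \left(1 + L + L^{3}\right)}{4}$
$s{\left(z \right)} = 31 + z$ ($s{\left(z \right)} = z + 31 = 31 + z$)
$\frac{D{\left(22 \right)}}{\frac{1}{s{\left(280 \right)} - 58024}} = \frac{\frac{9}{4} \cdot 22 \left(1 + 22 + 22^{3}\right)}{\frac{1}{\left(31 + 280\right) - 58024}} = \frac{\frac{9}{4} \cdot 22 \left(1 + 22 + 10648\right)}{\frac{1}{311 - 58024}} = \frac{\frac{9}{4} \cdot 22 \cdot 10671}{\frac{1}{-57713}} = \frac{1056429}{2 \left(- \frac{1}{57713}\right)} = \frac{1056429}{2} \left(-57713\right) = - \frac{60969686877}{2}$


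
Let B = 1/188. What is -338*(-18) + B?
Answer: 1143793/188 ≈ 6084.0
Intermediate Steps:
B = 1/188 ≈ 0.0053191
-338*(-18) + B = -338*(-18) + 1/188 = 6084 + 1/188 = 1143793/188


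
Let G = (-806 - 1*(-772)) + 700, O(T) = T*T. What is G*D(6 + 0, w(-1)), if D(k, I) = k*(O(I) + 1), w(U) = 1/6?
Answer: 4107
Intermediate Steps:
O(T) = T²
G = 666 (G = (-806 + 772) + 700 = -34 + 700 = 666)
w(U) = ⅙
D(k, I) = k*(1 + I²) (D(k, I) = k*(I² + 1) = k*(1 + I²))
G*D(6 + 0, w(-1)) = 666*((6 + 0)*(1 + (⅙)²)) = 666*(6*(1 + 1/36)) = 666*(6*(37/36)) = 666*(37/6) = 4107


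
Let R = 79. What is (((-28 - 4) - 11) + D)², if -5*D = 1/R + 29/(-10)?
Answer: 28079369761/15602500 ≈ 1799.7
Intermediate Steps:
D = 2281/3950 (D = -(1/79 + 29/(-10))/5 = -(1*(1/79) + 29*(-⅒))/5 = -(1/79 - 29/10)/5 = -⅕*(-2281/790) = 2281/3950 ≈ 0.57747)
(((-28 - 4) - 11) + D)² = (((-28 - 4) - 11) + 2281/3950)² = ((-32 - 11) + 2281/3950)² = (-43 + 2281/3950)² = (-167569/3950)² = 28079369761/15602500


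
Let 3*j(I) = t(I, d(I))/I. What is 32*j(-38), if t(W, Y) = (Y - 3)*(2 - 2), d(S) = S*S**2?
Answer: 0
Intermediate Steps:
d(S) = S**3
t(W, Y) = 0 (t(W, Y) = (-3 + Y)*0 = 0)
j(I) = 0 (j(I) = (0/I)/3 = (1/3)*0 = 0)
32*j(-38) = 32*0 = 0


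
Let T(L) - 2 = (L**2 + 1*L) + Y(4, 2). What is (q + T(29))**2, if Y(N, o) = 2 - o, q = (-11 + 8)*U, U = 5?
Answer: 734449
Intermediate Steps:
q = -15 (q = (-11 + 8)*5 = -3*5 = -15)
T(L) = 2 + L + L**2 (T(L) = 2 + ((L**2 + 1*L) + (2 - 1*2)) = 2 + ((L**2 + L) + (2 - 2)) = 2 + ((L + L**2) + 0) = 2 + (L + L**2) = 2 + L + L**2)
(q + T(29))**2 = (-15 + (2 + 29 + 29**2))**2 = (-15 + (2 + 29 + 841))**2 = (-15 + 872)**2 = 857**2 = 734449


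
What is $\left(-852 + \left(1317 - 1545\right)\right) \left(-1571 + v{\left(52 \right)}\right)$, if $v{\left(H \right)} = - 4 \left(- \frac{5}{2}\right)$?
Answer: $1685880$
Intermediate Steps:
$v{\left(H \right)} = 10$ ($v{\left(H \right)} = - 4 \left(\left(-5\right) \frac{1}{2}\right) = \left(-4\right) \left(- \frac{5}{2}\right) = 10$)
$\left(-852 + \left(1317 - 1545\right)\right) \left(-1571 + v{\left(52 \right)}\right) = \left(-852 + \left(1317 - 1545\right)\right) \left(-1571 + 10\right) = \left(-852 + \left(1317 - 1545\right)\right) \left(-1561\right) = \left(-852 - 228\right) \left(-1561\right) = \left(-1080\right) \left(-1561\right) = 1685880$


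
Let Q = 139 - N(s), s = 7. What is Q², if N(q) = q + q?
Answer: 15625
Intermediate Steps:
N(q) = 2*q
Q = 125 (Q = 139 - 2*7 = 139 - 1*14 = 139 - 14 = 125)
Q² = 125² = 15625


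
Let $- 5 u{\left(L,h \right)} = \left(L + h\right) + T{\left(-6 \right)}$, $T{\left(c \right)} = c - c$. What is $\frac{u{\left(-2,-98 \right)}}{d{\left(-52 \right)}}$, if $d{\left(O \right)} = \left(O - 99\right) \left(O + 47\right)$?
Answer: $\frac{4}{151} \approx 0.02649$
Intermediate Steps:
$T{\left(c \right)} = 0$
$d{\left(O \right)} = \left(-99 + O\right) \left(47 + O\right)$
$u{\left(L,h \right)} = - \frac{L}{5} - \frac{h}{5}$ ($u{\left(L,h \right)} = - \frac{\left(L + h\right) + 0}{5} = - \frac{L + h}{5} = - \frac{L}{5} - \frac{h}{5}$)
$\frac{u{\left(-2,-98 \right)}}{d{\left(-52 \right)}} = \frac{\left(- \frac{1}{5}\right) \left(-2\right) - - \frac{98}{5}}{-4653 + \left(-52\right)^{2} - -2704} = \frac{\frac{2}{5} + \frac{98}{5}}{-4653 + 2704 + 2704} = \frac{20}{755} = 20 \cdot \frac{1}{755} = \frac{4}{151}$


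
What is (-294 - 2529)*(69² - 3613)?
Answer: -3240804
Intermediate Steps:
(-294 - 2529)*(69² - 3613) = -2823*(4761 - 3613) = -2823*1148 = -3240804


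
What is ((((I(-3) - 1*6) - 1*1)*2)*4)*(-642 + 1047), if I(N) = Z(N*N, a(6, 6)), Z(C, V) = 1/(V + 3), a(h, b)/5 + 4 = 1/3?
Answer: -526500/23 ≈ -22891.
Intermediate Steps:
a(h, b) = -55/3 (a(h, b) = -20 + 5/3 = -55/3)
Z(C, V) = 1/(3 + V)
I(N) = -3/46 (I(N) = 1/(3 - 55/3) = 1/(-46/3) = -3/46)
((((I(-3) - 1*6) - 1*1)*2)*4)*(-642 + 1047) = ((((-3/46 - 1*6) - 1*1)*2)*4)*(-642 + 1047) = ((((-3/46 - 6) - 1)*2)*4)*405 = (((-279/46 - 1)*2)*4)*405 = (-325/46*2*4)*405 = -325/23*4*405 = -1300/23*405 = -526500/23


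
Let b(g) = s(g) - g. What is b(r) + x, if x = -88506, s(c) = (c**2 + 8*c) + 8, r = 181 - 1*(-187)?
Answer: 49502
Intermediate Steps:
r = 368 (r = 181 + 187 = 368)
s(c) = 8 + c**2 + 8*c
b(g) = 8 + g**2 + 7*g (b(g) = (8 + g**2 + 8*g) - g = 8 + g**2 + 7*g)
b(r) + x = (8 + 368**2 + 7*368) - 88506 = (8 + 135424 + 2576) - 88506 = 138008 - 88506 = 49502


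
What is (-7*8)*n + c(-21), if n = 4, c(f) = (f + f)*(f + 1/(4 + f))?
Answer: 11228/17 ≈ 660.47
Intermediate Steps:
c(f) = 2*f*(f + 1/(4 + f)) (c(f) = (2*f)*(f + 1/(4 + f)) = 2*f*(f + 1/(4 + f)))
(-7*8)*n + c(-21) = -7*8*4 + 2*(-21)*(1 + (-21)**2 + 4*(-21))/(4 - 21) = -56*4 + 2*(-21)*(1 + 441 - 84)/(-17) = -224 + 2*(-21)*(-1/17)*358 = -224 + 15036/17 = 11228/17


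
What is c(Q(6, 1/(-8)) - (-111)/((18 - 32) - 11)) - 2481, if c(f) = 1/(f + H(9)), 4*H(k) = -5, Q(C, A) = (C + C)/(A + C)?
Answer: -42536483/17143 ≈ -2481.3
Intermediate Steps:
Q(C, A) = 2*C/(A + C) (Q(C, A) = (2*C)/(A + C) = 2*C/(A + C))
H(k) = -5/4 (H(k) = (¼)*(-5) = -5/4)
c(f) = 1/(-5/4 + f) (c(f) = 1/(f - 5/4) = 1/(-5/4 + f))
c(Q(6, 1/(-8)) - (-111)/((18 - 32) - 11)) - 2481 = 4/(-5 + 4*(2*6/(1/(-8) + 6) - (-111)/((18 - 32) - 11))) - 2481 = 4/(-5 + 4*(2*6/(1*(-⅛) + 6) - (-111)/(-14 - 11))) - 2481 = 4/(-5 + 4*(2*6/(-⅛ + 6) - (-111)/(-25))) - 2481 = 4/(-5 + 4*(2*6/(47/8) - (-111)*(-1)/25)) - 2481 = 4/(-5 + 4*(2*6*(8/47) - 1*111/25)) - 2481 = 4/(-5 + 4*(96/47 - 111/25)) - 2481 = 4/(-5 + 4*(-2817/1175)) - 2481 = 4/(-5 - 11268/1175) - 2481 = 4/(-17143/1175) - 2481 = 4*(-1175/17143) - 2481 = -4700/17143 - 2481 = -42536483/17143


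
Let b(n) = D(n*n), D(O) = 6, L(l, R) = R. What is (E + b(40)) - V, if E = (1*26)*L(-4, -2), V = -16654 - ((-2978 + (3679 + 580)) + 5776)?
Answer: 23665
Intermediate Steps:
b(n) = 6
V = -23711 (V = -16654 - ((-2978 + 4259) + 5776) = -16654 - (1281 + 5776) = -16654 - 1*7057 = -16654 - 7057 = -23711)
E = -52 (E = (1*26)*(-2) = 26*(-2) = -52)
(E + b(40)) - V = (-52 + 6) - 1*(-23711) = -46 + 23711 = 23665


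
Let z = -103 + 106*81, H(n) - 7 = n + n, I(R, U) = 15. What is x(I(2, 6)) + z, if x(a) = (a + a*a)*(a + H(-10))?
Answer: 8963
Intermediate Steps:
H(n) = 7 + 2*n (H(n) = 7 + (n + n) = 7 + 2*n)
z = 8483 (z = -103 + 8586 = 8483)
x(a) = (-13 + a)*(a + a**2) (x(a) = (a + a*a)*(a + (7 + 2*(-10))) = (a + a**2)*(a + (7 - 20)) = (a + a**2)*(a - 13) = (a + a**2)*(-13 + a) = (-13 + a)*(a + a**2))
x(I(2, 6)) + z = 15*(-13 + 15**2 - 12*15) + 8483 = 15*(-13 + 225 - 180) + 8483 = 15*32 + 8483 = 480 + 8483 = 8963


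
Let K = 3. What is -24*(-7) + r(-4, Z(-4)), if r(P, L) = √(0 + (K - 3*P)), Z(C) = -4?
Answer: 168 + √15 ≈ 171.87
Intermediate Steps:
r(P, L) = √(3 - 3*P) (r(P, L) = √(0 + (3 - 3*P)) = √(3 - 3*P))
-24*(-7) + r(-4, Z(-4)) = -24*(-7) + √(3 - 3*(-4)) = 168 + √(3 + 12) = 168 + √15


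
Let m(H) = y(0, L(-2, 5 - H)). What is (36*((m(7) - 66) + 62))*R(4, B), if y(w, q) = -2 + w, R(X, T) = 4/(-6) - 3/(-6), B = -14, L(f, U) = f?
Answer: 36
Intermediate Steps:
R(X, T) = -⅙ (R(X, T) = 4*(-⅙) - 3*(-⅙) = -⅔ + ½ = -⅙)
m(H) = -2 (m(H) = -2 + 0 = -2)
(36*((m(7) - 66) + 62))*R(4, B) = (36*((-2 - 66) + 62))*(-⅙) = (36*(-68 + 62))*(-⅙) = (36*(-6))*(-⅙) = -216*(-⅙) = 36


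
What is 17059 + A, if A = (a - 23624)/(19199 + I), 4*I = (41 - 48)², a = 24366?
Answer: 1310901823/76845 ≈ 17059.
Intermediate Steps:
I = 49/4 (I = (41 - 48)²/4 = (¼)*(-7)² = (¼)*49 = 49/4 ≈ 12.250)
A = 2968/76845 (A = (24366 - 23624)/(19199 + 49/4) = 742/(76845/4) = 742*(4/76845) = 2968/76845 ≈ 0.038623)
17059 + A = 17059 + 2968/76845 = 1310901823/76845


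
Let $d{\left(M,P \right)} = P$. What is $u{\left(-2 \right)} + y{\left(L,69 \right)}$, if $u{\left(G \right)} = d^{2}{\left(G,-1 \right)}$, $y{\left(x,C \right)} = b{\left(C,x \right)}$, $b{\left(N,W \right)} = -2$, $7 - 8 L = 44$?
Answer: $-1$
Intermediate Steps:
$L = - \frac{37}{8}$ ($L = \frac{7}{8} - \frac{11}{2} = - \frac{37}{8} \approx -4.625$)
$y{\left(x,C \right)} = -2$
$u{\left(G \right)} = 1$ ($u{\left(G \right)} = \left(-1\right)^{2} = 1$)
$u{\left(-2 \right)} + y{\left(L,69 \right)} = 1 - 2 = -1$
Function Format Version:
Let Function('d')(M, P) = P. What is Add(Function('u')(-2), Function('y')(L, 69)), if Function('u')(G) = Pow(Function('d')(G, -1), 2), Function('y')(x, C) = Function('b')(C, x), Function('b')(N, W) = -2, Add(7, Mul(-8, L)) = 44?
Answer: -1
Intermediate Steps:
L = Rational(-37, 8) (L = Add(Rational(7, 8), Mul(Rational(-1, 8), 44)) = Add(Rational(7, 8), Rational(-11, 2)) = Rational(-37, 8) ≈ -4.6250)
Function('y')(x, C) = -2
Function('u')(G) = 1 (Function('u')(G) = Pow(-1, 2) = 1)
Add(Function('u')(-2), Function('y')(L, 69)) = Add(1, -2) = -1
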